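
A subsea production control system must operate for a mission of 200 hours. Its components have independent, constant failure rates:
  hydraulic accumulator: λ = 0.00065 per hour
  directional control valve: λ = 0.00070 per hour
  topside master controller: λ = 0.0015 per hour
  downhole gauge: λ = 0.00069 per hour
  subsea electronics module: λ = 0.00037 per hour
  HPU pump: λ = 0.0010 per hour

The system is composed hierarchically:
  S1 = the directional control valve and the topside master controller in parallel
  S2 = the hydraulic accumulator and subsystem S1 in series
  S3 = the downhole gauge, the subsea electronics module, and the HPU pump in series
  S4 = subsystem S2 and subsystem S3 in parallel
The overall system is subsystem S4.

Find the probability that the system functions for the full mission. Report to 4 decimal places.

R(hydraulic accumulator) = exp(−0.00065 × 200) = 0.878095
R(directional control valve) = exp(−0.00070 × 200) = 0.869358
R(topside master controller) = exp(−0.0015 × 200) = 0.740818
R(downhole gauge) = exp(−0.00069 × 200) = 0.871099
R(subsea electronics module) = exp(−0.00037 × 200) = 0.928672
R(HPU pump) = exp(−0.0010 × 200) = 0.818731
Parallel (directional control valve and topside master controller): 1 − (1 − 0.869358)(1 − 0.740818) = 0.966140
Series (hydraulic accumulator and [0.966140]): 0.878095 × 0.966140 = 0.848363
Series (downhole gauge, subsea electronics module, and HPU pump): 0.871099 × 0.928672 × 0.818731 = 0.662325
Parallel ([0.848363] and [0.662325]): 1 − (1 − 0.848363)(1 − 0.662325) = 0.9488

0.9488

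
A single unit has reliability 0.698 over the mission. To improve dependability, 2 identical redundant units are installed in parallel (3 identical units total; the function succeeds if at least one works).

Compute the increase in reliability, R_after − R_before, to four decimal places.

0.2745

R_before = 0.698
R_after = 1 − (1 − 0.698)^3 = 0.9725
ΔR = 0.9725 − 0.698 = 0.2745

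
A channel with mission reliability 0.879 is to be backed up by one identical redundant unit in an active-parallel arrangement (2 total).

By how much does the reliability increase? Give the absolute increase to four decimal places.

R_before = 0.879
R_after = 1 − (1 − 0.879)^2 = 0.9854
ΔR = 0.9854 − 0.879 = 0.1064

0.1064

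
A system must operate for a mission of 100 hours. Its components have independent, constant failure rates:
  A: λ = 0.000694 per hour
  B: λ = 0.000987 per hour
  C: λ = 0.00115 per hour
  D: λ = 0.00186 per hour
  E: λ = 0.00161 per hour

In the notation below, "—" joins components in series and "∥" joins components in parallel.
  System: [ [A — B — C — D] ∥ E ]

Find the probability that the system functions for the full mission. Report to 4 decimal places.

R(A) = exp(−0.000694 × 100) = 0.932953
R(B) = exp(−0.000987 × 100) = 0.906014
R(C) = exp(−0.00115 × 100) = 0.891366
R(D) = exp(−0.00186 × 100) = 0.830274
R(E) = exp(−0.00161 × 100) = 0.851292
Series (A, B, C, and D): 0.932953 × 0.906014 × 0.891366 × 0.830274 = 0.625565
Parallel ([0.625565] and E): 1 − (1 − 0.625565)(1 − 0.851292) = 0.9443

0.9443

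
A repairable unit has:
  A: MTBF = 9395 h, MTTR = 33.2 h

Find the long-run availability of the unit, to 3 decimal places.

A(A) = MTBF/(MTBF+MTTR) = 9395/(9395+33.2) = 0.996

0.996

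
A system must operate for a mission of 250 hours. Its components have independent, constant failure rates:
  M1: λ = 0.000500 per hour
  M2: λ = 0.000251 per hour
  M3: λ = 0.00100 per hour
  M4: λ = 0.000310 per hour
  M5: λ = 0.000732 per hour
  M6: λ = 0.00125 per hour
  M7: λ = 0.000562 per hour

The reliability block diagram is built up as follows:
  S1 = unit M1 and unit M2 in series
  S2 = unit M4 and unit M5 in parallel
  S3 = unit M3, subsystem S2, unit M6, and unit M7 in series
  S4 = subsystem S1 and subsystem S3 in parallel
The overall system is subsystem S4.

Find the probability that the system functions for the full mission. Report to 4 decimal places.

R(M1) = exp(−0.000500 × 250) = 0.882497
R(M2) = exp(−0.000251 × 250) = 0.939178
R(M3) = exp(−0.00100 × 250) = 0.778801
R(M4) = exp(−0.000310 × 250) = 0.925427
R(M5) = exp(−0.000732 × 250) = 0.832768
R(M6) = exp(−0.00125 × 250) = 0.731616
R(M7) = exp(−0.000562 × 250) = 0.868924
Series (M1 and M2): 0.882497 × 0.939178 = 0.828822
Parallel (M4 and M5): 1 − (1 − 0.925427)(1 − 0.832768) = 0.987529
Series (M3, [0.987529], M6, and M7): 0.778801 × 0.987529 × 0.731616 × 0.868924 = 0.488924
Parallel ([0.828822] and [0.488924]): 1 − (1 − 0.828822)(1 − 0.488924) = 0.9125

0.9125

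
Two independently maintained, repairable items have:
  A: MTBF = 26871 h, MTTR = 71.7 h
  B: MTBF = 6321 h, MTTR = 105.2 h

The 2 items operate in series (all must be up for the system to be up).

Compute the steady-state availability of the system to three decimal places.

A(A) = MTBF/(MTBF+MTTR) = 26871/(26871+71.7) = 0.997339
A(B) = MTBF/(MTBF+MTTR) = 6321/(6321+105.2) = 0.983630
Series availability: 0.997339 × 0.983630 = 0.981

0.981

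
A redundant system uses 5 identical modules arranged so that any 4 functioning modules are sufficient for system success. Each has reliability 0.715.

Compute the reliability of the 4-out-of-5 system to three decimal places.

R = Σ_{i=4}^{5} C(5,i) p^i (1−p)^{5−i} with p = 0.715
C(5,4)·0.715^4·0.285^1 = 0.37243
C(5,5)·0.715^5·0.285^0 = 0.18687
Sum = 0.559

0.559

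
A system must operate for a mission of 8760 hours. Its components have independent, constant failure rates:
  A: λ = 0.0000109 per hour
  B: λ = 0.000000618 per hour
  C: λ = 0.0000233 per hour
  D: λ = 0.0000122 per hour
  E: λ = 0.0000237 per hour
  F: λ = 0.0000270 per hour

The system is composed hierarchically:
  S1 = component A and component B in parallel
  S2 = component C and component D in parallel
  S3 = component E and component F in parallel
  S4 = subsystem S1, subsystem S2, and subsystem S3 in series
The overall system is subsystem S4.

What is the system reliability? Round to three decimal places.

0.942

R(A) = exp(−0.0000109 × 8760) = 0.90893
R(B) = exp(−0.000000618 × 8760) = 0.99460
R(C) = exp(−0.0000233 × 8760) = 0.81537
R(D) = exp(−0.0000122 × 8760) = 0.89864
R(E) = exp(−0.0000237 × 8760) = 0.81252
R(F) = exp(−0.0000270 × 8760) = 0.78937
Parallel (A and B): 1 − (1 − 0.90893)(1 − 0.99460) = 0.99951
Parallel (C and D): 1 − (1 − 0.81537)(1 − 0.89864) = 0.98129
Parallel (E and F): 1 − (1 − 0.81252)(1 − 0.78937) = 0.96051
Series ([0.99951], [0.98129], and [0.96051]): 0.99951 × 0.98129 × 0.96051 = 0.942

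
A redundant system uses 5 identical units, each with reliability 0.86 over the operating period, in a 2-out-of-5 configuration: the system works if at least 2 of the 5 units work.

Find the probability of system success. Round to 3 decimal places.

0.998

R = Σ_{i=2}^{5} C(5,i) p^i (1−p)^{5−i} with p = 0.86
C(5,2)·0.86^2·0.14^3 = 0.02029
C(5,3)·0.86^3·0.14^2 = 0.12467
C(5,4)·0.86^4·0.14^1 = 0.38291
C(5,5)·0.86^5·0.14^0 = 0.47043
Sum = 0.998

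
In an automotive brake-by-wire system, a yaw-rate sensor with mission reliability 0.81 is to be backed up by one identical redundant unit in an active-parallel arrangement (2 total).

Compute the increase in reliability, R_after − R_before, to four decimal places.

0.1539

R_before = 0.81
R_after = 1 − (1 − 0.81)^2 = 0.9639
ΔR = 0.9639 − 0.81 = 0.1539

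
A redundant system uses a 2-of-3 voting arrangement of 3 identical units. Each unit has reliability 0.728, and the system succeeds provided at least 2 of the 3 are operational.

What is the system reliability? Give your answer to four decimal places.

0.8183

R = Σ_{i=2}^{3} C(3,i) p^i (1−p)^{3−i} with p = 0.728
C(3,2)·0.728^2·0.272^1 = 0.432467
C(3,3)·0.728^3·0.272^0 = 0.385828
Sum = 0.8183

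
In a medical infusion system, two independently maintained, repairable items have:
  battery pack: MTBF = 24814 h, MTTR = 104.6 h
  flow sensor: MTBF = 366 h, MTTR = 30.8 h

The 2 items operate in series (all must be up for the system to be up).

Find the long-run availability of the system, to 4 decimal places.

0.9185

A(battery pack) = MTBF/(MTBF+MTTR) = 24814/(24814+104.6) = 0.995802
A(flow sensor) = MTBF/(MTBF+MTTR) = 366/(366+30.8) = 0.922379
Series availability: 0.995802 × 0.922379 = 0.9185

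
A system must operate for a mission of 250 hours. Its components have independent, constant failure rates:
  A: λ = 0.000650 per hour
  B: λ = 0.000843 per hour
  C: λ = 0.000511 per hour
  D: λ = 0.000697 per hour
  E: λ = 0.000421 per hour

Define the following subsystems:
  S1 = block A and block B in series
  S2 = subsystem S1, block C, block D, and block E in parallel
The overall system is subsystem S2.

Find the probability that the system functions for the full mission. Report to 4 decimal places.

0.9994

R(A) = exp(−0.000650 × 250) = 0.850016
R(B) = exp(−0.000843 × 250) = 0.809977
R(C) = exp(−0.000511 × 250) = 0.880073
R(D) = exp(−0.000697 × 250) = 0.840087
R(E) = exp(−0.000421 × 250) = 0.900099
Series (A and B): 0.850016 × 0.809977 = 0.688493
Parallel ([0.688493], C, D, and E): 1 − (1 − 0.688493)(1 − 0.880073)(1 − 0.840087)(1 − 0.900099) = 0.9994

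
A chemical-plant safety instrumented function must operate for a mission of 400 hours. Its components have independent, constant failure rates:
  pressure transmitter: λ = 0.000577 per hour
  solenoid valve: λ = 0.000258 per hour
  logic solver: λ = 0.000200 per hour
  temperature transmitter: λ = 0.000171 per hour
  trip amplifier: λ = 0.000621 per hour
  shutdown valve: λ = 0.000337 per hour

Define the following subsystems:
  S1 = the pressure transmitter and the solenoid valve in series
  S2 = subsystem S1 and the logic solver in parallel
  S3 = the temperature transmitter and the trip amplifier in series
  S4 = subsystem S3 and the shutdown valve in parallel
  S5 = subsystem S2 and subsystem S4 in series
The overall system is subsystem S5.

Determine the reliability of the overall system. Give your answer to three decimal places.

R(pressure transmitter) = exp(−0.000577 × 400) = 0.79390
R(solenoid valve) = exp(−0.000258 × 400) = 0.90195
R(logic solver) = exp(−0.000200 × 400) = 0.92312
R(temperature transmitter) = exp(−0.000171 × 400) = 0.93389
R(trip amplifier) = exp(−0.000621 × 400) = 0.78005
R(shutdown valve) = exp(−0.000337 × 400) = 0.87389
Series (pressure transmitter and solenoid valve): 0.79390 × 0.90195 = 0.71606
Parallel ([0.71606] and logic solver): 1 − (1 − 0.71606)(1 − 0.92312) = 0.97817
Series (temperature transmitter and trip amplifier): 0.93389 × 0.78005 = 0.72848
Parallel ([0.72848] and shutdown valve): 1 − (1 − 0.72848)(1 − 0.87389) = 0.96576
Series ([0.97817] and [0.96576]): 0.97817 × 0.96576 = 0.945

0.945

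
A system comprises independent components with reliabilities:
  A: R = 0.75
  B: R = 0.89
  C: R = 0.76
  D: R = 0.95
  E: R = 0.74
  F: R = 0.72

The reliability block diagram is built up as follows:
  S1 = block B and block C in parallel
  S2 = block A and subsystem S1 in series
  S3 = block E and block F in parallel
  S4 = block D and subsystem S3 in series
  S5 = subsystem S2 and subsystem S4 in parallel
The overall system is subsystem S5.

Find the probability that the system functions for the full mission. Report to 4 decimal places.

Parallel (B and C): 1 − (1 − 0.890000)(1 − 0.760000) = 0.973600
Series (A and [0.973600]): 0.750000 × 0.973600 = 0.730200
Parallel (E and F): 1 − (1 − 0.740000)(1 − 0.720000) = 0.927200
Series (D and [0.927200]): 0.950000 × 0.927200 = 0.880840
Parallel ([0.730200] and [0.880840]): 1 − (1 − 0.730200)(1 − 0.880840) = 0.9679

0.9679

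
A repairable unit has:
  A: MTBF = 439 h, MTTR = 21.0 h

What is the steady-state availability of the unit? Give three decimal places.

0.954

A(A) = MTBF/(MTBF+MTTR) = 439/(439+21.0) = 0.954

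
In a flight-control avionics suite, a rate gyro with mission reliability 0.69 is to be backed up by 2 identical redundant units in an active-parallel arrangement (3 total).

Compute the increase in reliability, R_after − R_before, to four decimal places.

0.2802

R_before = 0.69
R_after = 1 − (1 − 0.69)^3 = 0.9702
ΔR = 0.9702 − 0.69 = 0.2802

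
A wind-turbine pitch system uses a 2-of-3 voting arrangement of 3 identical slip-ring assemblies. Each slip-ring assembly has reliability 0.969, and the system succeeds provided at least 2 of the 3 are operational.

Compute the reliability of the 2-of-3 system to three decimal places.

0.997

R = Σ_{i=2}^{3} C(3,i) p^i (1−p)^{3−i} with p = 0.969
C(3,2)·0.969^2·0.031^1 = 0.08732
C(3,3)·0.969^3·0.031^0 = 0.90985
Sum = 0.997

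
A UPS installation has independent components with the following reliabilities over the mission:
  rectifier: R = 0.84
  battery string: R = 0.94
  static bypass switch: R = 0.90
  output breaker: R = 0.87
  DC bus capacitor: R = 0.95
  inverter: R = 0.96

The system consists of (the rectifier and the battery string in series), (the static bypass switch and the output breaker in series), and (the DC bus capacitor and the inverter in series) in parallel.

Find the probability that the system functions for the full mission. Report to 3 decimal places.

Series (rectifier and battery string): 0.84000 × 0.94000 = 0.78960
Series (static bypass switch and output breaker): 0.90000 × 0.87000 = 0.78300
Series (DC bus capacitor and inverter): 0.95000 × 0.96000 = 0.91200
Parallel ([0.78960], [0.78300], and [0.91200]): 1 − (1 − 0.78960)(1 − 0.78300)(1 − 0.91200) = 0.996

0.996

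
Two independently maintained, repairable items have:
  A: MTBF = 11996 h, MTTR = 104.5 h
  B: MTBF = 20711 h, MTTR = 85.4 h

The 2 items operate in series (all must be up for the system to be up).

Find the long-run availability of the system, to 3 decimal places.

0.987

A(A) = MTBF/(MTBF+MTTR) = 11996/(11996+104.5) = 0.991364
A(B) = MTBF/(MTBF+MTTR) = 20711/(20711+85.4) = 0.995894
Series availability: 0.991364 × 0.995894 = 0.987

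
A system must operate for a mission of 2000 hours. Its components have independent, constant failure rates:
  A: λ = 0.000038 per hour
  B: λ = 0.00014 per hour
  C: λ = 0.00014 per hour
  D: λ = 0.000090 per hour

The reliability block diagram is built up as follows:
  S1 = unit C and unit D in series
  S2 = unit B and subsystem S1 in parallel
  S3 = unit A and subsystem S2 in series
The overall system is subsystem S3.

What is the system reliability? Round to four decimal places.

R(A) = exp(−0.000038 × 2000) = 0.926816
R(B) = exp(−0.00014 × 2000) = 0.755784
R(C) = exp(−0.00014 × 2000) = 0.755784
R(D) = exp(−0.000090 × 2000) = 0.835270
Series (C and D): 0.755784 × 0.835270 = 0.631284
Parallel (B and [0.631284]): 1 − (1 − 0.755784)(1 − 0.631284) = 0.909954
Series (A and [0.909954]): 0.926816 × 0.909954 = 0.8434

0.8434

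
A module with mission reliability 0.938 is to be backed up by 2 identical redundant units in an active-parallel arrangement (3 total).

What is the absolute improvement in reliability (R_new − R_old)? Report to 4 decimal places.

0.0618

R_before = 0.938
R_after = 1 − (1 − 0.938)^3 = 0.9998
ΔR = 0.9998 − 0.938 = 0.0618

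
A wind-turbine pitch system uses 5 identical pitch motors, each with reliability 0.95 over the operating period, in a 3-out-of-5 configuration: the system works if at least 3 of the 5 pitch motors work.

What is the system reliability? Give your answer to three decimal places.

0.999

R = Σ_{i=3}^{5} C(5,i) p^i (1−p)^{5−i} with p = 0.95
C(5,3)·0.95^3·0.05^2 = 0.02143
C(5,4)·0.95^4·0.05^1 = 0.20363
C(5,5)·0.95^5·0.05^0 = 0.77378
Sum = 0.999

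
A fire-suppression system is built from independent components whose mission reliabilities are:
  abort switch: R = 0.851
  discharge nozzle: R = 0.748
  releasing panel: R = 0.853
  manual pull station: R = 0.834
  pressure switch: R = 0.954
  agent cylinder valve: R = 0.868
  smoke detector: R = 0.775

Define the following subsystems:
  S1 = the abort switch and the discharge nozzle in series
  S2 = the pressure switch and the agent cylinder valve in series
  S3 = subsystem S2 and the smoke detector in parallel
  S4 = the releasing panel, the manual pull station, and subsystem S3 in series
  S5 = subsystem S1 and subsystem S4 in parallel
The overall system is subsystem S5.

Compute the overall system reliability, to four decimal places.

Series (abort switch and discharge nozzle): 0.851000 × 0.748000 = 0.636548
Series (pressure switch and agent cylinder valve): 0.954000 × 0.868000 = 0.828072
Parallel ([0.828072] and smoke detector): 1 − (1 − 0.828072)(1 − 0.775000) = 0.961316
Series (releasing panel, manual pull station, and [0.961316]): 0.853000 × 0.834000 × 0.961316 = 0.683882
Parallel ([0.636548] and [0.683882]): 1 − (1 − 0.636548)(1 − 0.683882) = 0.8851

0.8851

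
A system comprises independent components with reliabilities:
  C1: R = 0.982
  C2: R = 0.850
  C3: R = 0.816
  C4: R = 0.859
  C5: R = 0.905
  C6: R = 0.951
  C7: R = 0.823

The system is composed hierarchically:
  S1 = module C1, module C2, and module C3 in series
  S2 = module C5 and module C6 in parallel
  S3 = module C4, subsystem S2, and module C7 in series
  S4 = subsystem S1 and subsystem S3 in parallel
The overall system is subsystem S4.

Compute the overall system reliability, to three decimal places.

0.906

Series (C1, C2, and C3): 0.98200 × 0.85000 × 0.81600 = 0.68112
Parallel (C5 and C6): 1 − (1 − 0.90500)(1 − 0.95100) = 0.99535
Series (C4, [0.99535], and C7): 0.85900 × 0.99535 × 0.82300 = 0.70367
Parallel ([0.68112] and [0.70367]): 1 − (1 − 0.68112)(1 − 0.70367) = 0.906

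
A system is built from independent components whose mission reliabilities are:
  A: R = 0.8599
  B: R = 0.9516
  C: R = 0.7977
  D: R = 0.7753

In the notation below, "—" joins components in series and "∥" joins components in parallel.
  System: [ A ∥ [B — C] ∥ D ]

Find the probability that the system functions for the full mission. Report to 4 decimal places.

0.9924

Series (B and C): 0.951600 × 0.797700 = 0.759091
Parallel (A, [0.759091], and D): 1 − (1 − 0.859900)(1 − 0.759091)(1 − 0.775300) = 0.9924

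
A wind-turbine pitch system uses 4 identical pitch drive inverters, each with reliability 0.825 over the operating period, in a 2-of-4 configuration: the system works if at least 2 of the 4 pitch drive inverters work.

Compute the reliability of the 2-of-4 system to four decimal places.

0.9814

R = Σ_{i=2}^{4} C(4,i) p^i (1−p)^{4−i} with p = 0.825
C(4,2)·0.825^2·0.175^2 = 0.125065
C(4,3)·0.825^3·0.175^1 = 0.393061
C(4,4)·0.825^4·0.175^0 = 0.463250
Sum = 0.9814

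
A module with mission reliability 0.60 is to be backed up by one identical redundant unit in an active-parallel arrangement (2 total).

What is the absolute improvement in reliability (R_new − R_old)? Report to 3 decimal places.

R_before = 0.60
R_after = 1 − (1 − 0.60)^2 = 0.840
ΔR = 0.840 − 0.60 = 0.240

0.240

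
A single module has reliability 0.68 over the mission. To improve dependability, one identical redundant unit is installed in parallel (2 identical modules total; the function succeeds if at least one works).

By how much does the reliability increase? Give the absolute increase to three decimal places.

0.218

R_before = 0.68
R_after = 1 − (1 − 0.68)^2 = 0.898
ΔR = 0.898 − 0.68 = 0.218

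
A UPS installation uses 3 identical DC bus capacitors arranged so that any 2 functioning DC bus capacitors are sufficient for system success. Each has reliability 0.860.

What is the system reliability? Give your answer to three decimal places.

0.947

R = Σ_{i=2}^{3} C(3,i) p^i (1−p)^{3−i} with p = 0.860
C(3,2)·0.860^2·0.140^1 = 0.31063
C(3,3)·0.860^3·0.140^0 = 0.63606
Sum = 0.947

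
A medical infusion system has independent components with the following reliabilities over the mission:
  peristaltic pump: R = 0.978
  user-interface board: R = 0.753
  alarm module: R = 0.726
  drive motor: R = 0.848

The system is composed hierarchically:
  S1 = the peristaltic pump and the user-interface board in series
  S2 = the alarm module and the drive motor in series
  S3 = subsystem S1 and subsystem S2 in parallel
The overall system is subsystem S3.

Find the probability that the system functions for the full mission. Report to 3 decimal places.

0.899

Series (peristaltic pump and user-interface board): 0.97800 × 0.75300 = 0.73643
Series (alarm module and drive motor): 0.72600 × 0.84800 = 0.61565
Parallel ([0.73643] and [0.61565]): 1 − (1 − 0.73643)(1 − 0.61565) = 0.899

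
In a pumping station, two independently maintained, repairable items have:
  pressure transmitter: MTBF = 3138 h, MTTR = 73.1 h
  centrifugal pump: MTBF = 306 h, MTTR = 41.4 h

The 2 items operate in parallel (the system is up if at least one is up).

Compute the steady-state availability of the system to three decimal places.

A(pressure transmitter) = MTBF/(MTBF+MTTR) = 3138/(3138+73.1) = 0.977235
A(centrifugal pump) = MTBF/(MTBF+MTTR) = 306/(306+41.4) = 0.880829
Parallel availability: 1 − (1 − 0.977235)(1 − 0.880829) = 0.997

0.997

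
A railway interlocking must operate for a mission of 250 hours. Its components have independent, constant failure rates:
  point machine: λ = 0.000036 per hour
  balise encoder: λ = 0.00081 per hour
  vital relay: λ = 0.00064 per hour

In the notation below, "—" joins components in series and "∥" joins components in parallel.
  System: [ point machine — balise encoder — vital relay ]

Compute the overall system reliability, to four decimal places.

0.6897

R(point machine) = exp(−0.000036 × 250) = 0.991040
R(balise encoder) = exp(−0.00081 × 250) = 0.816686
R(vital relay) = exp(−0.00064 × 250) = 0.852144
Series (point machine, balise encoder, and vital relay): 0.991040 × 0.816686 × 0.852144 = 0.6897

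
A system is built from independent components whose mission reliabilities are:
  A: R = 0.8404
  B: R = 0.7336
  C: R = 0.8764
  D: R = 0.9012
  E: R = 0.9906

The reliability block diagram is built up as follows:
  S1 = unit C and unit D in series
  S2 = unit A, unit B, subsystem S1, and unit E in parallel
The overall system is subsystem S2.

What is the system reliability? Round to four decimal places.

Series (C and D): 0.876400 × 0.901200 = 0.789812
Parallel (A, B, [0.789812], and E): 1 − (1 − 0.840400)(1 − 0.733600)(1 − 0.789812)(1 − 0.990600) = 0.9999

0.9999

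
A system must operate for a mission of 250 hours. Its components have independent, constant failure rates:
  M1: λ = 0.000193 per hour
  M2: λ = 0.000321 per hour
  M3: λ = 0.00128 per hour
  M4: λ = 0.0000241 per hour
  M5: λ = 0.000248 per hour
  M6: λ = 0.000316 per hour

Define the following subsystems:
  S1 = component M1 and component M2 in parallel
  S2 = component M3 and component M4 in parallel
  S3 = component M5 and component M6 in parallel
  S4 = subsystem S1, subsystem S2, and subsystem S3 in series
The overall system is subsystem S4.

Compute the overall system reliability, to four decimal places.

R(M1) = exp(−0.000193 × 250) = 0.952896
R(M2) = exp(−0.000321 × 250) = 0.922886
R(M3) = exp(−0.00128 × 250) = 0.726149
R(M4) = exp(−0.0000241 × 250) = 0.993993
R(M5) = exp(−0.000248 × 250) = 0.939883
R(M6) = exp(−0.000316 × 250) = 0.924040
Parallel (M1 and M2): 1 − (1 − 0.952896)(1 − 0.922886) = 0.996368
Parallel (M3 and M4): 1 − (1 − 0.726149)(1 − 0.993993) = 0.998355
Parallel (M5 and M6): 1 − (1 − 0.939883)(1 − 0.924040) = 0.995434
Series ([0.996368], [0.998355], and [0.995434]): 0.996368 × 0.998355 × 0.995434 = 0.9902

0.9902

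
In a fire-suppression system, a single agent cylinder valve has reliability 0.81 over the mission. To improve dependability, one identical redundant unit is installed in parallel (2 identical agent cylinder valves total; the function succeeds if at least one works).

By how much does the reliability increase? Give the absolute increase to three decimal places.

R_before = 0.81
R_after = 1 − (1 − 0.81)^2 = 0.964
ΔR = 0.964 − 0.81 = 0.154

0.154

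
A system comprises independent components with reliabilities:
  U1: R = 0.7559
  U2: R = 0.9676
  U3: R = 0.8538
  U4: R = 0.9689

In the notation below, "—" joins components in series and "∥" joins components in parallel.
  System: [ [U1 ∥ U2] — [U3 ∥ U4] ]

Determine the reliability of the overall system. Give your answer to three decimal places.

0.988

Parallel (U1 and U2): 1 − (1 − 0.75590)(1 − 0.96760) = 0.99209
Parallel (U3 and U4): 1 − (1 − 0.85380)(1 − 0.96890) = 0.99545
Series ([0.99209] and [0.99545]): 0.99209 × 0.99545 = 0.988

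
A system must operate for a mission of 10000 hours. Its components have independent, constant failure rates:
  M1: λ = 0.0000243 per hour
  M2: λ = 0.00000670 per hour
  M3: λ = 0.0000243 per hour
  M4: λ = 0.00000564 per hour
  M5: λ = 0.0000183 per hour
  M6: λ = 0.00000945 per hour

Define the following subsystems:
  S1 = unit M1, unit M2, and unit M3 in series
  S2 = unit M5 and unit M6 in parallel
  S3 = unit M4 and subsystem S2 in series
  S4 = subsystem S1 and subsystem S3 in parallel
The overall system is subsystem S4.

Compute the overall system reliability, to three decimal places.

R(M1) = exp(−0.0000243 × 10000) = 0.78427
R(M2) = exp(−0.00000670 × 10000) = 0.93520
R(M3) = exp(−0.0000243 × 10000) = 0.78427
R(M4) = exp(−0.00000564 × 10000) = 0.94516
R(M5) = exp(−0.0000183 × 10000) = 0.83277
R(M6) = exp(−0.00000945 × 10000) = 0.90983
Series (M1, M2, and M3): 0.78427 × 0.93520 × 0.78427 = 0.57522
Parallel (M5 and M6): 1 − (1 − 0.83277)(1 − 0.90983) = 0.98492
Series (M4 and [0.98492]): 0.94516 × 0.98492 = 0.93091
Parallel ([0.57522] and [0.93091]): 1 − (1 − 0.57522)(1 − 0.93091) = 0.971

0.971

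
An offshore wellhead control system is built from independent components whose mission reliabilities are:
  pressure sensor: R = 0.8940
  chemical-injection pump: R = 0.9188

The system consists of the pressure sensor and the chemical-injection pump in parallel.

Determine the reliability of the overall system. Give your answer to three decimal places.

0.991

Parallel (pressure sensor and chemical-injection pump): 1 − (1 − 0.89400)(1 − 0.91880) = 0.991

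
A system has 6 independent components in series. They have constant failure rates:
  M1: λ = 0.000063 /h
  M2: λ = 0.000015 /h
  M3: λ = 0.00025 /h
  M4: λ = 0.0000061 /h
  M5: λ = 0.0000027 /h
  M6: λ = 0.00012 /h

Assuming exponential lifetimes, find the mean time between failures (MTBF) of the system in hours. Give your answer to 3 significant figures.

2190

Series of exponential components: λ_sys = Σ λ_i
λ_sys = 0.000063 + 0.000015 + 0.00025 + 0.0000061 + 0.0000027 + 0.00012 = 4.5680e-04 /h
MTBF = 1 / λ_sys = 2190 h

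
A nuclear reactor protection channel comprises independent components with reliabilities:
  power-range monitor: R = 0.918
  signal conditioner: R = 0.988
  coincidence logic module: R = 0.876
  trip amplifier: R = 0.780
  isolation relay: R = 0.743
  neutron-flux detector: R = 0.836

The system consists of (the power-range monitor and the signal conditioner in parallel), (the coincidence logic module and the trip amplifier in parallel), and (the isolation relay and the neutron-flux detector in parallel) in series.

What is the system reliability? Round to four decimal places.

Parallel (power-range monitor and signal conditioner): 1 − (1 − 0.918000)(1 − 0.988000) = 0.999016
Parallel (coincidence logic module and trip amplifier): 1 − (1 − 0.876000)(1 − 0.780000) = 0.972720
Parallel (isolation relay and neutron-flux detector): 1 − (1 − 0.743000)(1 − 0.836000) = 0.957852
Series ([0.999016], [0.972720], and [0.957852]): 0.999016 × 0.972720 × 0.957852 = 0.9308

0.9308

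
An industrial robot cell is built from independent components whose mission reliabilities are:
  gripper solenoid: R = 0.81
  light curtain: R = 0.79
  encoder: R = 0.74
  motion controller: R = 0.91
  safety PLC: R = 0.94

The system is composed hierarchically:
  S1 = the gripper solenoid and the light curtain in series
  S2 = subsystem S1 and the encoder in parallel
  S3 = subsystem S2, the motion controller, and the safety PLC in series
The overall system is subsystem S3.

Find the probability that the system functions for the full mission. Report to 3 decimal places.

0.775

Series (gripper solenoid and light curtain): 0.81000 × 0.79000 = 0.63990
Parallel ([0.63990] and encoder): 1 − (1 − 0.63990)(1 − 0.74000) = 0.90637
Series ([0.90637], motion controller, and safety PLC): 0.90637 × 0.91000 × 0.94000 = 0.775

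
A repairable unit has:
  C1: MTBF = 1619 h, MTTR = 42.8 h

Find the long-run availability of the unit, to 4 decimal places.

0.9742

A(C1) = MTBF/(MTBF+MTTR) = 1619/(1619+42.8) = 0.9742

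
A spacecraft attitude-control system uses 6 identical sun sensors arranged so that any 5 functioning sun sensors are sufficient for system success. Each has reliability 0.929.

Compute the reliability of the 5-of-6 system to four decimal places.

R = Σ_{i=5}^{6} C(6,i) p^i (1−p)^{6−i} with p = 0.929
C(6,5)·0.929^5·0.071^1 = 0.294773
C(6,6)·0.929^6·0.071^0 = 0.642827
Sum = 0.9376

0.9376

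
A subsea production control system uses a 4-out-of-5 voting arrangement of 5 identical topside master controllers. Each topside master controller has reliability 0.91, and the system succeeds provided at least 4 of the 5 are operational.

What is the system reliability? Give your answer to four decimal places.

R = Σ_{i=4}^{5} C(5,i) p^i (1−p)^{5−i} with p = 0.91
C(5,4)·0.91^4·0.09^1 = 0.308587
C(5,5)·0.91^5·0.09^0 = 0.624032
Sum = 0.9326

0.9326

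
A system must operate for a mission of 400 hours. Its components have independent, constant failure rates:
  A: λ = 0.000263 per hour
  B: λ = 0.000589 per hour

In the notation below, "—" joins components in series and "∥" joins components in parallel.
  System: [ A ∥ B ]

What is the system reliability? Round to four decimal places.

0.9790

R(A) = exp(−0.000263 × 400) = 0.900144
R(B) = exp(−0.000589 × 400) = 0.790097
Parallel (A and B): 1 − (1 − 0.900144)(1 − 0.790097) = 0.9790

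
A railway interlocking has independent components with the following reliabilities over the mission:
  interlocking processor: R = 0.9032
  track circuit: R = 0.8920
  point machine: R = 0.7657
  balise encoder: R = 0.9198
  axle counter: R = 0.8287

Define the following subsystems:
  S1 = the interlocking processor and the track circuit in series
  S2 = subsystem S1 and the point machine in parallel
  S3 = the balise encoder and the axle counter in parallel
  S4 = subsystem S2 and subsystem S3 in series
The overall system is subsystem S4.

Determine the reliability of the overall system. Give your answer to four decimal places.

Series (interlocking processor and track circuit): 0.903200 × 0.892000 = 0.805654
Parallel ([0.805654] and point machine): 1 − (1 − 0.805654)(1 − 0.765700) = 0.954465
Parallel (balise encoder and axle counter): 1 − (1 − 0.919800)(1 − 0.828700) = 0.986262
Series ([0.954465] and [0.986262]): 0.954465 × 0.986262 = 0.9414

0.9414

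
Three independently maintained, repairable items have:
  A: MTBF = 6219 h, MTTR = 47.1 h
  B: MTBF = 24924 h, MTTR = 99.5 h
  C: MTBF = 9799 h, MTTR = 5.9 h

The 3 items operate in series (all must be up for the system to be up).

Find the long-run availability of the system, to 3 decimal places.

0.988

A(A) = MTBF/(MTBF+MTTR) = 6219/(6219+47.1) = 0.992483
A(B) = MTBF/(MTBF+MTTR) = 24924/(24924+99.5) = 0.996024
A(C) = MTBF/(MTBF+MTTR) = 9799/(9799+5.9) = 0.999398
Series availability: 0.992483 × 0.996024 × 0.999398 = 0.988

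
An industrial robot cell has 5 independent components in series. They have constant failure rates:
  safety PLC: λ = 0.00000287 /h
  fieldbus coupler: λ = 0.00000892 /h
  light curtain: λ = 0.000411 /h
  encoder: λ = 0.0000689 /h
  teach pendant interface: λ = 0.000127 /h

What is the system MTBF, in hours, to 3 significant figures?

1620

Series of exponential components: λ_sys = Σ λ_i
λ_sys = 0.00000287 + 0.00000892 + 0.000411 + 0.0000689 + 0.000127 = 6.1869e-04 /h
MTBF = 1 / λ_sys = 1620 h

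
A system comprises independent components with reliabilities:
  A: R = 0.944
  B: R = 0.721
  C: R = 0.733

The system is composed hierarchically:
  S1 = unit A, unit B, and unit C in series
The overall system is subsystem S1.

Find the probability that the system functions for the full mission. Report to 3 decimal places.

Series (A, B, and C): 0.94400 × 0.72100 × 0.73300 = 0.499

0.499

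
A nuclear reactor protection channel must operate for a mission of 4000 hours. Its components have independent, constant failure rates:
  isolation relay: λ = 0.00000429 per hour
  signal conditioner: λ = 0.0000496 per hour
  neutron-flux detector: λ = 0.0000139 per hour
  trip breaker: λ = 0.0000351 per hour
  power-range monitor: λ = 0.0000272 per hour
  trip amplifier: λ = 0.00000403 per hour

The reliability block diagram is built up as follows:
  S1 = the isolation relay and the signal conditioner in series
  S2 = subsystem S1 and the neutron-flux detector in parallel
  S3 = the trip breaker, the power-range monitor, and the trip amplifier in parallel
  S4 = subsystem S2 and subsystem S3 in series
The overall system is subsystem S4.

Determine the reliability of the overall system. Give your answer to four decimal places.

R(isolation relay) = exp(−0.00000429 × 4000) = 0.982986
R(signal conditioner) = exp(−0.0000496 × 4000) = 0.820042
R(neutron-flux detector) = exp(−0.0000139 × 4000) = 0.945917
R(trip breaker) = exp(−0.0000351 × 4000) = 0.869011
R(power-range monitor) = exp(−0.0000272 × 4000) = 0.896910
R(trip amplifier) = exp(−0.00000403 × 4000) = 0.984009
Series (isolation relay and signal conditioner): 0.982986 × 0.820042 = 0.806090
Parallel ([0.806090] and neutron-flux detector): 1 − (1 − 0.806090)(1 − 0.945917) = 0.989513
Parallel (trip breaker, power-range monitor, and trip amplifier): 1 − (1 − 0.869011)(1 − 0.896910)(1 − 0.984009) = 0.999784
Series ([0.989513] and [0.999784]): 0.989513 × 0.999784 = 0.9893

0.9893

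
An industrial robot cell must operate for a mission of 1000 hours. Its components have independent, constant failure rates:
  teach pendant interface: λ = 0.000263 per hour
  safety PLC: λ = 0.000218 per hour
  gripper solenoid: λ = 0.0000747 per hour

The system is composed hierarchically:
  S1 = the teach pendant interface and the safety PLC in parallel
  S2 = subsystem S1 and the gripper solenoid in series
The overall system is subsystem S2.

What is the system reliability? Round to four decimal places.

0.8860

R(teach pendant interface) = exp(−0.000263 × 1000) = 0.768742
R(safety PLC) = exp(−0.000218 × 1000) = 0.804125
R(gripper solenoid) = exp(−0.0000747 × 1000) = 0.928022
Parallel (teach pendant interface and safety PLC): 1 − (1 − 0.768742)(1 − 0.804125) = 0.954702
Series ([0.954702] and gripper solenoid): 0.954702 × 0.928022 = 0.8860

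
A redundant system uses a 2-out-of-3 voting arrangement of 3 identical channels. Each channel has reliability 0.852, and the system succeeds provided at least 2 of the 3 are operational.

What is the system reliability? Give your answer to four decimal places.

0.9408

R = Σ_{i=2}^{3} C(3,i) p^i (1−p)^{3−i} with p = 0.852
C(3,2)·0.852^2·0.148^1 = 0.322301
C(3,3)·0.852^3·0.148^0 = 0.618470
Sum = 0.9408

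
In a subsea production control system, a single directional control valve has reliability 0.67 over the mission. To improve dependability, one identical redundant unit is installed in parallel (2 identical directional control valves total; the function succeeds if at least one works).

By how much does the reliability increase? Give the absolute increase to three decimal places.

R_before = 0.67
R_after = 1 − (1 − 0.67)^2 = 0.891
ΔR = 0.891 − 0.67 = 0.221

0.221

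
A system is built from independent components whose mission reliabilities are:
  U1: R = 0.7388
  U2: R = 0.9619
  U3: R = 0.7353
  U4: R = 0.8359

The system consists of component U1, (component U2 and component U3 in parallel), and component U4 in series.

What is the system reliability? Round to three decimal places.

Parallel (U2 and U3): 1 − (1 − 0.96190)(1 − 0.73530) = 0.98991
Series (U1, [0.98991], and U4): 0.73880 × 0.98991 × 0.83590 = 0.611

0.611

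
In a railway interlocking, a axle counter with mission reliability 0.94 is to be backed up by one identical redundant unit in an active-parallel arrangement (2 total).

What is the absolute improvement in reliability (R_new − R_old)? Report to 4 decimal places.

R_before = 0.94
R_after = 1 − (1 − 0.94)^2 = 0.9964
ΔR = 0.9964 − 0.94 = 0.0564

0.0564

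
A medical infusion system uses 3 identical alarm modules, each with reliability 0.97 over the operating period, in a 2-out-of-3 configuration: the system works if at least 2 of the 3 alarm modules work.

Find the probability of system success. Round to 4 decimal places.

0.9974

R = Σ_{i=2}^{3} C(3,i) p^i (1−p)^{3−i} with p = 0.97
C(3,2)·0.97^2·0.03^1 = 0.084681
C(3,3)·0.97^3·0.03^0 = 0.912673
Sum = 0.9974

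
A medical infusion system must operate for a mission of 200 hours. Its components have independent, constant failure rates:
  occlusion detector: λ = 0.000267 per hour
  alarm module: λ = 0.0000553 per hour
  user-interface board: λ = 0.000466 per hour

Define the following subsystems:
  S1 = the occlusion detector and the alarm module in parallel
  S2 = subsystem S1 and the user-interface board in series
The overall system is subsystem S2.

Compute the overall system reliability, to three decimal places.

R(occlusion detector) = exp(−0.000267 × 200) = 0.94800
R(alarm module) = exp(−0.0000553 × 200) = 0.98900
R(user-interface board) = exp(−0.000466 × 200) = 0.91101
Parallel (occlusion detector and alarm module): 1 − (1 − 0.94800)(1 − 0.98900) = 0.99943
Series ([0.99943] and user-interface board): 0.99943 × 0.91101 = 0.910

0.910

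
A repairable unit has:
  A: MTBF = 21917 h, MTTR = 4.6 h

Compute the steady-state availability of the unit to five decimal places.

0.99979

A(A) = MTBF/(MTBF+MTTR) = 21917/(21917+4.6) = 0.99979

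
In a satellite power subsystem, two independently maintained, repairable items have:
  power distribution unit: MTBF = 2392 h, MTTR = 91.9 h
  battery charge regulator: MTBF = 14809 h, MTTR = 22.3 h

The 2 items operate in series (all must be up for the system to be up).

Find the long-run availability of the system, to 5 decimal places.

0.96155

A(power distribution unit) = MTBF/(MTBF+MTTR) = 2392/(2392+91.9) = 0.963002
A(battery charge regulator) = MTBF/(MTBF+MTTR) = 14809/(14809+22.3) = 0.998496
Series availability: 0.963002 × 0.998496 = 0.96155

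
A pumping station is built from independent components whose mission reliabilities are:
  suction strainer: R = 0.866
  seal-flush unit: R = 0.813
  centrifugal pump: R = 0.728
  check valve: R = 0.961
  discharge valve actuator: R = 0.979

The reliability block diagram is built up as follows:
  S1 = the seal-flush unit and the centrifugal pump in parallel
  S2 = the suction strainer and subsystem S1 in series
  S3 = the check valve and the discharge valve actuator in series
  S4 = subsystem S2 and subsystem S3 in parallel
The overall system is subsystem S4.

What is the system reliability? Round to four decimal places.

Parallel (seal-flush unit and centrifugal pump): 1 − (1 − 0.813000)(1 − 0.728000) = 0.949136
Series (suction strainer and [0.949136]): 0.866000 × 0.949136 = 0.821952
Series (check valve and discharge valve actuator): 0.961000 × 0.979000 = 0.940819
Parallel ([0.821952] and [0.940819]): 1 − (1 − 0.821952)(1 − 0.940819) = 0.9895

0.9895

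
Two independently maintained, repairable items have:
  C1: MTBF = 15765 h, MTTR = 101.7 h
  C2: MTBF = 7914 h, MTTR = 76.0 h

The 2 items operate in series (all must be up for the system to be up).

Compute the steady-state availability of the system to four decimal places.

0.9841

A(C1) = MTBF/(MTBF+MTTR) = 15765/(15765+101.7) = 0.993590
A(C2) = MTBF/(MTBF+MTTR) = 7914/(7914+76.0) = 0.990488
Series availability: 0.993590 × 0.990488 = 0.9841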